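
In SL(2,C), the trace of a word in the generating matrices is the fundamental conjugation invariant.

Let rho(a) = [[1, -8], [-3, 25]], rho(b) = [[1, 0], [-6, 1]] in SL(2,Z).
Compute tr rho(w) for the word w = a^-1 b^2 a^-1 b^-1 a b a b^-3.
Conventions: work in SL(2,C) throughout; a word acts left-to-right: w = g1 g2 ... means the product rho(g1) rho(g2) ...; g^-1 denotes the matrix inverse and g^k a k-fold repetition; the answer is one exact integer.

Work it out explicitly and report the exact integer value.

rho(a^-1) = [[25, 8], [3, 1]]
... * rho(b) = [[1, 0], [-6, 1]]  ->  [[-23, 8], [-3, 1]]
... * rho(b) = [[1, 0], [-6, 1]]  ->  [[-71, 8], [-9, 1]]
... * rho(a^-1) = [[25, 8], [3, 1]]  ->  [[-1751, -560], [-222, -71]]
... * rho(b^-1) = [[1, 0], [6, 1]]  ->  [[-5111, -560], [-648, -71]]
... * rho(a) = [[1, -8], [-3, 25]]  ->  [[-3431, 26888], [-435, 3409]]
... * rho(b) = [[1, 0], [-6, 1]]  ->  [[-164759, 26888], [-20889, 3409]]
... * rho(a) = [[1, -8], [-3, 25]]  ->  [[-245423, 1990272], [-31116, 252337]]
... * rho(b^-1) = [[1, 0], [6, 1]]  ->  [[11696209, 1990272], [1482906, 252337]]
... * rho(b^-1) = [[1, 0], [6, 1]]  ->  [[23637841, 1990272], [2996928, 252337]]
... * rho(b^-1) = [[1, 0], [6, 1]]  ->  [[35579473, 1990272], [4510950, 252337]]
tr = 35579473 + 252337 = 35831810

35831810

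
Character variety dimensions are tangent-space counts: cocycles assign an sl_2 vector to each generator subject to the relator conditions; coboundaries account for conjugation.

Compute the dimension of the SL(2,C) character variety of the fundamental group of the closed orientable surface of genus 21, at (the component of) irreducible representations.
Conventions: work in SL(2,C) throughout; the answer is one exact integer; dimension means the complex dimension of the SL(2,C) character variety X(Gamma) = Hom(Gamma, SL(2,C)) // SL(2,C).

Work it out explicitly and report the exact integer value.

Gamma = pi_1(Sigma_21) = < a_1, b_1, ..., a_21, b_21 | prod [a_i, b_i] > has 2g = 42 generators and 1 relator.
Unconstrained cocycle data is one sl_2 vector per generator (126 dimensions), cut by the relator condition d_2(z) = 0.
d_2 is surjective at irreducible rho (its cokernel H^2 is dual to H^0 = 0), so dim Z^1 = 126 - 3 = 123.
As always at irreducible rho, dim B^1 = 3.
dim H^1 = 123 - 3 = 120 = dim X.

120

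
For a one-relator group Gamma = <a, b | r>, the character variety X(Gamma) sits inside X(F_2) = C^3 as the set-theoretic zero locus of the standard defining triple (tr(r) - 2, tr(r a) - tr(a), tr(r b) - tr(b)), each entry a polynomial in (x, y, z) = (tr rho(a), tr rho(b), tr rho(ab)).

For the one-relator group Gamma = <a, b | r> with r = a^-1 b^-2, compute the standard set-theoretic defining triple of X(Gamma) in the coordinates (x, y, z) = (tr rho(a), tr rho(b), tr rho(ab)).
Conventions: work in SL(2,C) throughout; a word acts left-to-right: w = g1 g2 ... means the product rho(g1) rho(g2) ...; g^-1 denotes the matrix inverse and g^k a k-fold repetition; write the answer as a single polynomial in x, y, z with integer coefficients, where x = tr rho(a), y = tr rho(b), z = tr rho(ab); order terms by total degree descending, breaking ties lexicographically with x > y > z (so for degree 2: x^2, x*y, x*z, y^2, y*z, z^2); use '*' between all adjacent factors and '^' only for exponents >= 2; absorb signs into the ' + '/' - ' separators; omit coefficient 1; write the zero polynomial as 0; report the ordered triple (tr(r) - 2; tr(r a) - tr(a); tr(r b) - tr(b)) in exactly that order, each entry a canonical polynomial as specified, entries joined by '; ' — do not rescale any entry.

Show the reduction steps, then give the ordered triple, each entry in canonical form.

y*z - x - 2; y^2 - x - 2; -y + z

trace(b^-1) = trace(b) = y
trace(b^-2) = trace(b^-1) * trace(b) - trace(1) = y^2 - 2
trace(b^-1 a) = trace(a) * trace(b) - trace(a b) = x*y - z
trace(b^-2 a) = trace(b^-1 a) * trace(b) - trace(b^-1 a b) = x*y^2 - y*z - x
trace(a^-1 b^-2) = trace(b^-2) * trace(a) - trace(b^-2 a) = y*z - x
assemble the triple (trace(r) - 2; trace(r a) - x; trace(r b) - y)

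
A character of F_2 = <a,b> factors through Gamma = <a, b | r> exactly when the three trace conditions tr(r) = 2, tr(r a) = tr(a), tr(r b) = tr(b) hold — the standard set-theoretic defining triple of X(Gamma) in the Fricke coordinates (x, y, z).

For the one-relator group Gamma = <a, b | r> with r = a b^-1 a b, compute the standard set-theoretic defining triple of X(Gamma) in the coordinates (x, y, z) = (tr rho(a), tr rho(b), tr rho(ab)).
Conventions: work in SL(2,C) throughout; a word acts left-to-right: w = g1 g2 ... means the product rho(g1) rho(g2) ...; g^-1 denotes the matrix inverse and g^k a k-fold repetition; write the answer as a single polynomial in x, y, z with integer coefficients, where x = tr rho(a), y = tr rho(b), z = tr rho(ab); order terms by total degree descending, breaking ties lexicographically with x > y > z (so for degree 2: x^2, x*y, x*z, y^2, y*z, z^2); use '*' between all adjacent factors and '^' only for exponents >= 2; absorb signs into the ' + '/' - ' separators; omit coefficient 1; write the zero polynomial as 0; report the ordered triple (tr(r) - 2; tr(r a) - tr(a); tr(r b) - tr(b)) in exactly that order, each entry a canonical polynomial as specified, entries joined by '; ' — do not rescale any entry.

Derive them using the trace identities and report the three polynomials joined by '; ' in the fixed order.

trace(a b a) = trace(a) trace(b a) - trace(b)   [square of a] = x*z - y
trace(a b a b) = trace(b a) trace(b a) - trace(1)   [split at a repeated b] = z^2 - 2
next, trace(a b^-1 a b) = trace(a b a) trace(b) - trace(a b a b)   [inverse elimination on b] = x*y*z - y^2 - z^2 + 2
next, trace(a b a^2) = trace(a) trace(b a^2) - trace(b a) = x^2*z - x*y - z
trace(b a b) = trace(b) trace(a b) - trace(a) = y*z - x
next, trace(a b a^2 b) = trace(a) trace(b a b a) - trace(b a b) = x*z^2 - y*z - x
trace(a b^-1 a b a) = trace(a b a^2) trace(b) - trace(a b a^2 b) = x^2*y*z - x*y^2 - x*z^2 + x
trace(b^2) = trace(b) trace(b) - trace(1)  (reduce the b square) = y^2 - 2
trace(a b^2 a) = trace(a) trace(b^2 a) - trace(b^2)  (reduce the a square) = x*y*z - x^2 - y^2 + 2
trace(a b^2 a b) = trace(b) trace(a b a b) - trace(a b a)  (reduce the b square) = y*z^2 - x*z - y
and trace(a b^-1 a b^2) = trace(a b^2 a) trace(b) - trace(a b^2 a b)  (eliminate b^-1) = x*y^2*z - x^2*y - y^3 - y*z^2 + x*z + 3*y
assemble the triple (trace(r) - 2; trace(r a) - x; trace(r b) - y)

x*y*z - y^2 - z^2; x^2*y*z - x*y^2 - x*z^2; x*y^2*z - x^2*y - y^3 - y*z^2 + x*z + 2*y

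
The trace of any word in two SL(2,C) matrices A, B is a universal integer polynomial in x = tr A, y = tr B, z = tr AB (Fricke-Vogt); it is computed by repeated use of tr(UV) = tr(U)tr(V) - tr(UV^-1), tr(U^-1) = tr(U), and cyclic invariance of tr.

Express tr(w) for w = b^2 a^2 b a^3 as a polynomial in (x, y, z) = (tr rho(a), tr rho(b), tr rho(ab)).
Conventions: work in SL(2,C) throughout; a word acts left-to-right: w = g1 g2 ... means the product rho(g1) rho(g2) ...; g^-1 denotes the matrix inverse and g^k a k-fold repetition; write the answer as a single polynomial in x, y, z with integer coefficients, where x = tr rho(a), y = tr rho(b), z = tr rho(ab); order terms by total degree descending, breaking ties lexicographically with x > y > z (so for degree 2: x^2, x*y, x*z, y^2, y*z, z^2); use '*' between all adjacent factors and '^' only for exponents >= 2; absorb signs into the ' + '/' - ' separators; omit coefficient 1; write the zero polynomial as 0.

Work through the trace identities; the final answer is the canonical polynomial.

x^3*y*z^2 - x^4*z - 2*x^2*y^2*z + x^3*y + x*y^3 - x*y*z^2 + 3*x^2*z + y^2*z - 3*x*y - z

reduce: tr(b a b a) = tr(b a) * tr(b a) - tr(1)   [split at a repeated b] = z^2 - 2
tr(b a b) = tr(b) * tr(a b) - tr(a)   [square of b] = y*z - x
tr(b a b a^2) = tr(a) * tr(b a b a) - tr(b a b)   [square of a] = x*z^2 - y*z - x
tr(a b a^3 b) = tr(a) * tr(b a b a^2) - tr(b a b a)   [square of a] = x^2*z^2 - x*y*z - x^2 - z^2 + 2
tr(b a^2) = tr(a) * tr(b a) - tr(b)   [square of a] = x*z - y
tr(a^2 b a) = tr(a) * tr(b a^2) - tr(b a)   [square of a] = x^2*z - x*y - z
so tr(a b a^3) = tr(a) * tr(a^2 b a) - tr(a^2 b)   [square of a] = x^3*z - x^2*y - 2*x*z + y
tr(b a^3 b^2 a) = tr(b) * tr(a b a^3 b) - tr(a b a^3)   [square of b] = x^2*y*z^2 - x^3*z - x*y^2*z - y*z^2 + 2*x*z + y
so tr(b^2) = tr(b) * tr(b) - tr(1)   [square of b] = y^2 - 2
so tr(a b^2 a) = tr(a) * tr(b^2 a) - tr(b^2)   [square of a] = x*y*z - x^2 - y^2 + 2
reduce: tr(b a^3 b) = tr(a) * tr(a b^2 a) - tr(a b^2)   [square of a] = x^2*y*z - x^3 - x*y^2 - y*z + 3*x
reduce: tr(b a^3 b^2) = tr(b) * tr(b a^3 b) - tr(b a^3)   [square of b] = x^2*y^2*z - x^3*y - x*y^3 - x^2*z - y^2*z + 4*x*y + z
tr(b^2 a^2 b a^3) = tr(a) * tr(b a^3 b^2 a) - tr(b a^3 b^2)   [square of a] = x^3*y*z^2 - x^4*z - 2*x^2*y^2*z + x^3*y + x*y^3 - x*y*z^2 + 3*x^2*z + y^2*z - 3*x*y - z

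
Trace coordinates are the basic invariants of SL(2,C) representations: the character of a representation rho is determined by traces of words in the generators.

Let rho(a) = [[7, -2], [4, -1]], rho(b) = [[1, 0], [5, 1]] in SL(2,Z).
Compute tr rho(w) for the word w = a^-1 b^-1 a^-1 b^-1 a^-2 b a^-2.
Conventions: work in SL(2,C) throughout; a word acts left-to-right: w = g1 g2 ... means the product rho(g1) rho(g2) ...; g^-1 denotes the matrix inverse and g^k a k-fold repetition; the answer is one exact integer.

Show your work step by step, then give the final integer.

rho(a^-1) = [[-1, 2], [-4, 7]]
... * rho(b^-1) = [[1, 0], [-5, 1]]  ->  [[-11, 2], [-39, 7]]
... * rho(a^-1) = [[-1, 2], [-4, 7]]  ->  [[3, -8], [11, -29]]
... * rho(b^-1) = [[1, 0], [-5, 1]]  ->  [[43, -8], [156, -29]]
... * rho(a^-1) = [[-1, 2], [-4, 7]]  ->  [[-11, 30], [-40, 109]]
... * rho(a^-1) = [[-1, 2], [-4, 7]]  ->  [[-109, 188], [-396, 683]]
... * rho(b) = [[1, 0], [5, 1]]  ->  [[831, 188], [3019, 683]]
... * rho(a^-1) = [[-1, 2], [-4, 7]]  ->  [[-1583, 2978], [-5751, 10819]]
... * rho(a^-1) = [[-1, 2], [-4, 7]]  ->  [[-10329, 17680], [-37525, 64231]]
tr = -10329 + 64231 = 53902

53902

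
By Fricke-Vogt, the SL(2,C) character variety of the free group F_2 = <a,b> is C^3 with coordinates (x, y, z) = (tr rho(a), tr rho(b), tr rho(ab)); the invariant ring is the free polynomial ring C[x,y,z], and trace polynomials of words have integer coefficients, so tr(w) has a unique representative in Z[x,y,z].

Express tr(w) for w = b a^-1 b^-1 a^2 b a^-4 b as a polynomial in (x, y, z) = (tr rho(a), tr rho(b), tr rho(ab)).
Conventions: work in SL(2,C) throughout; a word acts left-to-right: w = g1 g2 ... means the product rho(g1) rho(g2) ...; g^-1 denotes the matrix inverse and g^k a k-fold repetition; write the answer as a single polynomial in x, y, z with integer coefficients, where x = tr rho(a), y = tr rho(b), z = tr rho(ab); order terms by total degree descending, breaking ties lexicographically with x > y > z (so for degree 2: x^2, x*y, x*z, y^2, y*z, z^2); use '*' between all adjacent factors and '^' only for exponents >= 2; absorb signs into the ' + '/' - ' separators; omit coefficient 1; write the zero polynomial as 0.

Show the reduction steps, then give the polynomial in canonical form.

-x^6*y^3*z + x^7*y^2 + x^5*y^4 + 2*x^5*y^2*z^2 + 2*x^4*y^3*z - x^4*y*z^3 - x^7 - 8*x^5*y^2 - x^5*z^2 - 3*x^3*y^4 - 5*x^3*y^2*z^2 + 3*x^4*y*z + x^2*y^3*z + 2*x^2*y*z^3 + 7*x^5 + 17*x^3*y^2 + 3*x^3*z^2 + x*y^4 + x*y^2*z^2 - 8*x^2*y*z - 14*x^3 - 7*x*y^2 - x*z^2 + y*z + 7*x

tr(b a b) = tr(b)*tr(a b) - tr(a)   [square of b] = y*z - x
next, tr(b^2 a b) = tr(b)*tr(b a b) - tr(b a)   [square of b] = y^2*z - x*y - z
tr(a b a b) = tr(b a)*tr(b a) - tr(1)   [split at a repeated b] = z^2 - 2
next, tr(a b a) = tr(a)*tr(b a) - tr(b)   [square of a] = x*z - y
and tr(b^2 a b a) = tr(b)*tr(a b a b) - tr(a b a)   [square of b] = y*z^2 - x*z - y
next, tr(b^2 a b a^-1) = tr(b^2 a b)*tr(a) - tr(b^2 a b a)   [inverse elimination on a] = x*y^2*z - x^2*y - y*z^2 + y
and tr(a b a^-2 b^2) = tr(b^2 a b a^-1)*tr(a) - tr(b^2 a b)   [inverse elimination on a] = x^2*y^2*z - x^3*y - x*y*z^2 - y^2*z + 2*x*y + z
tr(a^2) = tr(a)*tr(a) - tr(1)   [square of a] = x^2 - 2
and tr(a^2 b^2) = tr(b)*tr(a^2 b) - tr(a^2)   [square of b] = x*y*z - x^2 - y^2 + 2
next, tr(b a^2 b^2) = tr(b)*tr(a^2 b^2) - tr(a^2 b)   [square of b] = x*y^2*z - x^2*y - y^3 - x*z + 3*y
tr(b a^2 b^3) = tr(b)*tr(b a^2 b^2) - tr(b a^2 b)   [square of b] = x*y^3*z - x^2*y^2 - y^4 - 2*x*y*z + x^2 + 4*y^2 - 2
next, tr(b a b a^2 b) = tr(a)*tr(b^2 a b a) - tr(b^2 a b)   [square of a] = x*y*z^2 - x^2*z - y^2*z + z
next, tr(b a b a^2) = tr(a)*tr(b a b a) - tr(b a b)   [square of a] = x*z^2 - y*z - x
tr(b a^2 b^3 a) = tr(b)*tr(b a b a^2 b) - tr(b a b a^2)   [square of b] = x*y^2*z^2 - x^2*y*z - y^3*z - x*z^2 + 2*y*z + x
tr(b^2 a^-1 b a^2 b) = tr(b a^2 b^3)*tr(a) - tr(b a^2 b^3 a)   [inverse elimination on a] = x^2*y^3*z - x^3*y^2 - x*y^4 - x*y^2*z^2 - x^2*y*z + y^3*z + x^3 + 4*x*y^2 + x*z^2 - 2*y*z - 3*x
tr(b a b^3 a) = tr(b)*tr(a b a b^2) - tr(a b a b)   [square of b] = y^2*z^2 - x*y*z - y^2 - z^2 + 2
and tr(b a b^3) = tr(b)*tr(a b^3) - tr(a b^2)   [square of b] = y^3*z - x*y^2 - 2*y*z + x
and tr(b a^2 b a b^2) = tr(a)*tr(b a b^3 a) - tr(b a b^3)   [square of a] = x*y^2*z^2 - x^2*y*z - y^3*z - x*z^2 + 2*y*z + x
tr(a b a b a b) = tr(a b)*tr(a b a b) - tr(a^-1 b^-1)   [split at a repeated a] = z^3 - 3*z
tr(b a b^2 a b a) = tr(b)*tr(a b a b a b) - tr(a b a b a)   [square of b] = y*z^3 - x*z^2 - 2*y*z + x
and tr(b a b^2 a b) = tr(b)*tr(a b^2 a b) - tr(a b^2 a)   [square of b] = y^2*z^2 - 2*x*y*z + x^2 - 2
tr(b a^2 b a b^2 a) = tr(a)*tr(b a b^2 a b a) - tr(b a b^2 a b)   [square of a] = x*y*z^3 - x^2*z^2 - y^2*z^2 + 2
next, tr(b^2 a^-1 b a^2 b a) = tr(b a^2 b a b^2)*tr(a) - tr(b a^2 b a b^2 a)   [inverse elimination on a] = x^2*y^2*z^2 - x^3*y*z - x*y^3*z - x*y*z^3 + y^2*z^2 + 2*x*y*z + x^2 - 2
tr(a^-1 b^2 a^-1 b a^2 b) = tr(b^2 a^-1 b a^2 b)*tr(a) - tr(b^2 a^-1 b a^2 b a)   [inverse elimination on a] = x^3*y^3*z - x^4*y^2 - x^2*y^4 - 2*x^2*y^2*z^2 + 2*x*y^3*z + x*y*z^3 + x^4 + 4*x^2*y^2 + x^2*z^2 - y^2*z^2 - 4*x*y*z - 4*x^2 + 2
and tr(a^2 b a^-2 b^2 a^-1 b) = tr(a^-1 b^2 a^-1 b a^2 b)*tr(a) - tr(a^-1 b^2 a^-1 b a^2 b a)   [inverse elimination on a] = x^4*y^3*z - x^5*y^2 - x^3*y^4 - 2*x^3*y^2*z^2 + x^2*y^3*z + x^2*y*z^3 + x^5 + 5*x^3*y^2 + x^3*z^2 + x*y^4 - 3*x^2*y*z - y^3*z - 5*x^3 - 4*x*y^2 - x*z^2 + 2*y*z + 5*x
tr(a^-2 b^2 a^-1 b^-1 a^2 b) = tr(a^2 b a^-2 b^2 a^-1)*tr(b) - tr(a^2 b a^-2 b^2 a^-1 b)   [inverse elimination on b] = -x^4*y^3*z + x^5*y^2 + x^3*y^4 + 2*x^3*y^2*z^2 - x^2*y*z^3 - x^5 - 6*x^3*y^2 - x^3*z^2 - x*y^4 - x*y^2*z^2 + 3*x^2*y*z + 5*x^3 + 6*x*y^2 + x*z^2 - y*z - 5*x
tr(a^2 b a^-1 b) = tr(b a^2 b)*tr(a) - tr(b a^2 b a)   [inverse elimination on a] = x^2*y*z - x^3 - x*y^2 - x*z^2 + y*z + 3*x
tr(a^3 b) = tr(a)*tr(b a^2) - tr(b a)   [square of a] = x^2*z - x*y - z
and tr(a^3) = tr(a)*tr(a^2) - tr(a)   [square of a] = x^3 - 3*x
next, tr(a^3 b^2) = tr(b)*tr(a^3 b) - tr(a^3)   [square of b] = x^2*y*z - x^3 - x*y^2 - y*z + 3*x
next, tr(a^2 b^3 a) = tr(b)*tr(a^3 b^2) - tr(a^3 b)   [square of b] = x^2*y^2*z - x^3*y - x*y^3 - x^2*z - y^2*z + 4*x*y + z
tr(b^2 a b^-1 a^2 b) = tr(a^2 b^3 a)*tr(b) - tr(a^2 b^3 a b)   [inverse elimination on b] = x^2*y^3*z - x^3*y^2 - x*y^4 - x*y^2*z^2 + 4*x*y^2 + x*z^2 - y*z - x
next, tr(a^3 b a b) = tr(a)*tr(b a b a^2) - tr(b a b a)   [square of a] = x^2*z^2 - x*y*z - x^2 - z^2 + 2
next, tr(a^3 b a) = tr(a)*tr(a b a^2) - tr(a b a)   [square of a] = x^3*z - x^2*y - 2*x*z + y
next, tr(a^2 b a b^2 a) = tr(b)*tr(a^3 b a b) - tr(a^3 b a)   [square of b] = x^2*y*z^2 - x^3*z - x*y^2*z - y*z^2 + 2*x*z + y
next, tr(b^2 a b^-1 a^2 b a) = tr(a^2 b a b^2 a)*tr(b) - tr(a^2 b a b^2 a b)   [inverse elimination on b] = x^2*y^2*z^2 - x^3*y*z - x*y^3*z - x*y*z^3 + x^2*z^2 + 2*x*y*z + y^2 - 2
tr(b^-1 a^2 b a^-1 b^2 a) = tr(b^2 a b^-1 a^2 b)*tr(a) - tr(b^2 a b^-1 a^2 b a)   [inverse elimination on a] = x^3*y^3*z - x^4*y^2 - x^2*y^4 - 2*x^2*y^2*z^2 + x^3*y*z + x*y^3*z + x*y*z^3 + 4*x^2*y^2 - 3*x*y*z - x^2 - y^2 + 2
tr(a^-1 b^2 a^-1 b^-1 a^2 b) = tr(b^-1 a^2 b a^-1 b^2)*tr(a) - tr(b^-1 a^2 b a^-1 b^2 a)   [inverse elimination on a] = -x^3*y^3*z + x^4*y^2 + x^2*y^4 + 2*x^2*y^2*z^2 - x*y^3*z - x*y*z^3 - x^4 - 5*x^2*y^2 - x^2*z^2 + 4*x*y*z + 4*x^2 + y^2 - 2
and tr(a^-1 b^2 a^-1 b^-1 a^2 b a^-2) = tr(a^-2 b^2 a^-1 b^-1 a^2 b)*tr(a) - tr(a^-2 b^2 a^-1 b^-1 a^2 b a)   [inverse elimination on a] = -x^5*y^3*z + x^6*y^2 + x^4*y^4 + 2*x^4*y^2*z^2 + x^3*y^3*z - x^3*y*z^3 - x^6 - 7*x^4*y^2 - x^4*z^2 - 2*x^2*y^4 - 3*x^2*y^2*z^2 + 3*x^3*y*z + x*y^3*z + x*y*z^3 + 6*x^4 + 11*x^2*y^2 + 2*x^2*z^2 - 5*x*y*z - 9*x^2 - y^2 + 2
tr(b a^-1 b^-1 a^2 b a^-4 b) = tr(a^-1 b^2 a^-1 b^-1 a^2 b a^-2)*tr(a) - tr(a^-1 b^2 a^-1 b^-1 a^2 b a^-1)   [inverse elimination on a] = -x^6*y^3*z + x^7*y^2 + x^5*y^4 + 2*x^5*y^2*z^2 + 2*x^4*y^3*z - x^4*y*z^3 - x^7 - 8*x^5*y^2 - x^5*z^2 - 3*x^3*y^4 - 5*x^3*y^2*z^2 + 3*x^4*y*z + x^2*y^3*z + 2*x^2*y*z^3 + 7*x^5 + 17*x^3*y^2 + 3*x^3*z^2 + x*y^4 + x*y^2*z^2 - 8*x^2*y*z - 14*x^3 - 7*x*y^2 - x*z^2 + y*z + 7*x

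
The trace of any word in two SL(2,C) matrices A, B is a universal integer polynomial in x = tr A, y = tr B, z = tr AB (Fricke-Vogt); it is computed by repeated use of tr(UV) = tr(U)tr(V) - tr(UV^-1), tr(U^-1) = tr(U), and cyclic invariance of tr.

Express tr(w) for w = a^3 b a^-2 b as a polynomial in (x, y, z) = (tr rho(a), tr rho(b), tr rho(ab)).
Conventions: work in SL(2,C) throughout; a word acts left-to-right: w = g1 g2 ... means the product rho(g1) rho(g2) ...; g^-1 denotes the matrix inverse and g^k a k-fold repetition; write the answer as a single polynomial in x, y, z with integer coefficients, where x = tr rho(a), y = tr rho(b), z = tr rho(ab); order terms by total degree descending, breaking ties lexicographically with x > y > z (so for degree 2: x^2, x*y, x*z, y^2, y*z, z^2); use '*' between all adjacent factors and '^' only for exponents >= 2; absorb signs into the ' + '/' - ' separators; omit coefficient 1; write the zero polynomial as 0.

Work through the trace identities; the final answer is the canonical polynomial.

and tr(b^2 a) = tr(b)*tr(a b) - tr(a) = y*z - x
and tr(b^2) = tr(b)*tr(b) - tr(1) = y^2 - 2
and tr(a b^2 a) = tr(a)*tr(b^2 a) - tr(b^2) = x*y*z - x^2 - y^2 + 2
tr(b a^3 b) = tr(a)*tr(a b^2 a) - tr(a b^2) = x^2*y*z - x^3 - x*y^2 - y*z + 3*x
tr(b a b a) = tr(b a)*tr(b a) - tr(1)   [split at repeated b] = z^2 - 2
and tr(b a b a^2) = tr(a)*tr(b a b a) - tr(b a b) = x*z^2 - y*z - x
and tr(b a^3 b a) = tr(a)*tr(b a b a^2) - tr(b a b a) = x^2*z^2 - x*y*z - x^2 - z^2 + 2
tr(a^-1 b a^3 b) = tr(b a^3 b)*tr(a) - tr(b a^3 b a) = x^3*y*z - x^4 - x^2*y^2 - x^2*z^2 + 4*x^2 + z^2 - 2
tr(a^3 b a^-2 b) = tr(a^-1 b a^3 b)*tr(a) - tr(a^-1 b a^3 b a) = x^4*y*z - x^5 - x^3*y^2 - x^3*z^2 - x^2*y*z + 5*x^3 + x*y^2 + x*z^2 + y*z - 5*x

x^4*y*z - x^5 - x^3*y^2 - x^3*z^2 - x^2*y*z + 5*x^3 + x*y^2 + x*z^2 + y*z - 5*x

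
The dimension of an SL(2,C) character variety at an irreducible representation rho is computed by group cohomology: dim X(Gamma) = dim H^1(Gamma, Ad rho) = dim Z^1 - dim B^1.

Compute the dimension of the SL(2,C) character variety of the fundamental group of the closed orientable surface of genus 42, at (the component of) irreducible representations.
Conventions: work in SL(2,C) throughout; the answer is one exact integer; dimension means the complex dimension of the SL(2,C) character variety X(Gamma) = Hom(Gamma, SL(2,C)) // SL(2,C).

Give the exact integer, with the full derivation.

The genus-42 surface group: 2g = 84 generators, one relator prod [a_i, b_i].
Before the relator condition, cocycle space has dim 3*84 = 252.
H^2 = coker(d_2) is dual to H^0 = 0 at irreducible rho (Poincare duality), so d_2 is onto: dim Z^1 = 249.
Coboundaries contribute dim B^1 = 3 (injective at irreducible rho).
dim X = dim H^1 = 249 - 3 = 246.

246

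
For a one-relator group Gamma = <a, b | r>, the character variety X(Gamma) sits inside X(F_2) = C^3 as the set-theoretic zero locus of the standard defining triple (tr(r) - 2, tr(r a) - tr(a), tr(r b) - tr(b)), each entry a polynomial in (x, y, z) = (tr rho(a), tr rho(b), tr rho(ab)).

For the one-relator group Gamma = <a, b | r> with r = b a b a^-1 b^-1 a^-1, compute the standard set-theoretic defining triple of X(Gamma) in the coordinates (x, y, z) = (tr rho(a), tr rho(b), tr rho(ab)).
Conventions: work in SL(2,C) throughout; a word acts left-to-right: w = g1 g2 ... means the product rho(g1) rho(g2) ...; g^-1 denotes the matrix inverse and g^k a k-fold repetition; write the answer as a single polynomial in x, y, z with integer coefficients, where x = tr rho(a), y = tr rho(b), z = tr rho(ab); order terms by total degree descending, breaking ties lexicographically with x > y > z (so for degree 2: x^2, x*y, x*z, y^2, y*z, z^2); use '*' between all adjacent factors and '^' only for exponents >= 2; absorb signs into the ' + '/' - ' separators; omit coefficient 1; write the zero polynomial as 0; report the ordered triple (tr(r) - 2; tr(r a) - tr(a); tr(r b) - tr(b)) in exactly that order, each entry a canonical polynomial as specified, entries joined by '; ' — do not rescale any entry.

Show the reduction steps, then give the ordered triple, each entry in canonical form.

trace(a b a) = trace(a)*trace(b a) - trace(b)  (reduce the a square) = x*z - y
trace(b a b a) = trace(a b)*trace(a b) - trace(1)  (split on a) = z^2 - 2
trace(b a b) = trace(b)*trace(a b) - trace(a)  (reduce the b square) = y*z - x
trace(a b a b a) = trace(a)*trace(b a b a) - trace(b a b)  (reduce the a square) = x*z^2 - y*z - x
trace(a b a b a b) = trace(b a)*trace(b a b a) - trace(b^-1 a^-1)  (split on b) = z^3 - 3*z
trace(b^-1 a b a b a) = trace(a b a b a)*trace(b) - trace(a b a b a b)  (eliminate b^-1) = x*y*z^2 - y^2*z - z^3 - x*y + 3*z
trace(b a b a^-1 b^-1 a) = trace(b^-1 a b a b)*trace(a) - trace(b^-1 a b a b a)  (eliminate a^-1) = -x*y*z^2 + x^2*z + y^2*z + z^3 - 3*z
trace(b a b a^-1 b^-1 a^-1) = trace(b a b a^-1 b^-1)*trace(a) - trace(b a b a^-1 b^-1 a)  (eliminate a^-1) = x*y*z^2 - x^2*z - y^2*z - z^3 + x*y + 3*z
trace(b^2) = trace(b)*trace(b) - trace(1) = y^2 - 2
trace(b^2 a b) = trace(b)*trace(b a b) - trace(b a) = y^2*z - x*y - z
trace(b a b a b) = trace(b)*trace(a b a b) - trace(a b a) = y*z^2 - x*z - y
trace(b^2 a b a b) = trace(b)*trace(b a b a b) - trace(b a b a) = y^2*z^2 - x*y*z - y^2 - z^2 + 2
trace(b^2 a b a b a) = trace(b)*trace(a b a b a b) - trace(a b a b a) = y*z^3 - x*z^2 - 2*y*z + x
trace(a^-1 b^2 a b a b) = trace(b^2 a b a b)*trace(a) - trace(b^2 a b a b a) = x*y^2*z^2 - x^2*y*z - y*z^3 - x*y^2 + 2*y*z + x
trace(b^-1 a^-1 b^2 a b a) = trace(a^-1 b^2 a b a)*trace(b) - trace(a^-1 b^2 a b a b) = -x*y^2*z^2 + x^2*y*z + y^3*z + y*z^3 - 3*y*z - x
trace(b a b a^-1 b^-1 a^-1 b) = trace(b^-1 a^-1 b^2 a b)*trace(a) - trace(b^-1 a^-1 b^2 a b a) = x*y^2*z^2 - x^2*y*z - y^3*z - y*z^3 + x*y^2 + 3*y*z - x
assemble the triple (trace(r) - 2; trace(r a) - x; trace(r b) - y)

x*y*z^2 - x^2*z - y^2*z - z^3 + x*y + 3*z - 2; -x + y; x*y^2*z^2 - x^2*y*z - y^3*z - y*z^3 + x*y^2 + 3*y*z - x - y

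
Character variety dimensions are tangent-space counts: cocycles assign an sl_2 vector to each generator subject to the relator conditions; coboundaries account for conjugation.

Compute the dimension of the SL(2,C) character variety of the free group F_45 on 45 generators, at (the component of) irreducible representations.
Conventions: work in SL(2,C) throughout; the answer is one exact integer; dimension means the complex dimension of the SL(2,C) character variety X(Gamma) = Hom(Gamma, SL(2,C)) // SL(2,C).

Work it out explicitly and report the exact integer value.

132

Here Gamma is free of rank 45 — no relator constrains a cocycle.
So Z^1 = (sl_2)^45 in full: dim Z^1 = 135.
Irreducibility makes the coboundary map sl_2 -> Z^1 injective (trivial centralizer), so dim B^1 = 3.
dim X = dim H^1 = dim Z^1 - dim B^1 = 135 - 3 = 132.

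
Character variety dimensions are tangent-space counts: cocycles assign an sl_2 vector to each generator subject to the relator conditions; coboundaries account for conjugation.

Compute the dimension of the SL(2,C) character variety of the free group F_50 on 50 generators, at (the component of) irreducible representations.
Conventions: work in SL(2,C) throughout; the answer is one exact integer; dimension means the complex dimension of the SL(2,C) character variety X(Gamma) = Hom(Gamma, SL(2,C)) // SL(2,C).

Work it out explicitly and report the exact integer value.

147

The free group F_50: 50 generators, no relators.
Z^1(Gamma, Ad rho) = (sl_2)^50: a cocycle is a free choice of one sl_2 vector per generator, so dim Z^1 = 3*50 = 150.
dim B^1 = 3: the coboundary map is injective because an irreducible image has centralizer 0 in sl_2.
Therefore dim X = 150 - 3 = 147.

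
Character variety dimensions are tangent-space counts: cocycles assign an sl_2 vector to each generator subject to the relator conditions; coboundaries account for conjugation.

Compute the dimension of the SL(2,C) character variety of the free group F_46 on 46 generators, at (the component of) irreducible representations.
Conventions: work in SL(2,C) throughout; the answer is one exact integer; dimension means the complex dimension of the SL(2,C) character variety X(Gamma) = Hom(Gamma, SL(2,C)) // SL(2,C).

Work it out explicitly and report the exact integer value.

Gamma = F_46 has 46 generators and no relators.
Z^1(Gamma, Ad rho) = (sl_2)^46: a cocycle is a free choice of one sl_2 vector per generator, so dim Z^1 = 3*46 = 138.
dim B^1 = 3: the coboundary map is injective because an irreducible image has centralizer 0 in sl_2.
dim H^1 = 138 - 3 = 135, which is dim X.

135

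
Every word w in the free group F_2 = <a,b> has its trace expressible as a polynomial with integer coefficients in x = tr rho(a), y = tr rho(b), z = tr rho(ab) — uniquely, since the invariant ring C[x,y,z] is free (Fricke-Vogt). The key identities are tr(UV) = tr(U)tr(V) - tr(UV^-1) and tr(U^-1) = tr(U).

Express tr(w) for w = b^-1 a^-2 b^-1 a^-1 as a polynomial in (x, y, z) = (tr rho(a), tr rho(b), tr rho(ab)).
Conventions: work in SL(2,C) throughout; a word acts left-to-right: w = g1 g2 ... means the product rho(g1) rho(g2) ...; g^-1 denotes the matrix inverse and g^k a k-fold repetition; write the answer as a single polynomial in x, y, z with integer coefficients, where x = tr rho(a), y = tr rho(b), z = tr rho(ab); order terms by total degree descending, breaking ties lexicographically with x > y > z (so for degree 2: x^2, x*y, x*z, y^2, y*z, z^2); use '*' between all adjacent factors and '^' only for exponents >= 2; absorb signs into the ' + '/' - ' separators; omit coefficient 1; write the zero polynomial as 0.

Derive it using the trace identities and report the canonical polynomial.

x*z^2 - y*z - x

tr(a^-1) = tr(a) = x
and tr(a^-2) = tr(a^-1) * tr(a) - tr(1) = x^2 - 2
tr(b a^-1) = tr(b) * tr(a) - tr(b a) = x*y - z
next, tr(a^-2 b) = tr(b a^-1) * tr(a) - tr(b) = x^2*y - x*z - y
and tr(a^-2 b^-1) = tr(a^-2) * tr(b) - tr(a^-2 b) = x*z - y
tr(a^-1 b^-1 a^-2) = tr(a^-2 b^-1) * tr(a) - tr(a^-2 b^-1 a) = x^2*z - x*y - z
and tr(a^-2 b a^-1) = tr(b a^-2) * tr(a) - tr(b a^-1) = x^3*y - x^2*z - 2*x*y + z
and tr(b^2) = tr(b) * tr(b) - tr(1) = y^2 - 2
next, tr(b^2 a) = tr(b) * tr(a b) - tr(a) = y*z - x
next, tr(b a^-1 b) = tr(b^2) * tr(a) - tr(b^2 a) = x*y^2 - y*z - x
next, tr(b a b a) = tr(a b) * tr(a b) - tr(1) = z^2 - 2
tr(b a^-1 b a) = tr(b a b) * tr(a) - tr(b a b a) = x*y*z - x^2 - z^2 + 2
and tr(a^-1 b a^-1 b) = tr(b a^-1 b) * tr(a) - tr(b a^-1 b a) = x^2*y^2 - 2*x*y*z + z^2 - 2
and tr(a^-2 b a^-1 b) = tr(a^-1 b a^-1 b) * tr(a) - tr(a^-1 b a^-1 b a) = x^3*y^2 - 2*x^2*y*z - x*y^2 + x*z^2 + y*z - x
and tr(a^-1 b^-1 a^-2 b) = tr(a^-2 b a^-1) * tr(b) - tr(a^-2 b a^-1 b) = x^2*y*z - x*y^2 - x*z^2 + x
tr(b^-1 a^-2 b^-1 a^-1) = tr(a^-1 b^-1 a^-2) * tr(b) - tr(a^-1 b^-1 a^-2 b) = x*z^2 - y*z - x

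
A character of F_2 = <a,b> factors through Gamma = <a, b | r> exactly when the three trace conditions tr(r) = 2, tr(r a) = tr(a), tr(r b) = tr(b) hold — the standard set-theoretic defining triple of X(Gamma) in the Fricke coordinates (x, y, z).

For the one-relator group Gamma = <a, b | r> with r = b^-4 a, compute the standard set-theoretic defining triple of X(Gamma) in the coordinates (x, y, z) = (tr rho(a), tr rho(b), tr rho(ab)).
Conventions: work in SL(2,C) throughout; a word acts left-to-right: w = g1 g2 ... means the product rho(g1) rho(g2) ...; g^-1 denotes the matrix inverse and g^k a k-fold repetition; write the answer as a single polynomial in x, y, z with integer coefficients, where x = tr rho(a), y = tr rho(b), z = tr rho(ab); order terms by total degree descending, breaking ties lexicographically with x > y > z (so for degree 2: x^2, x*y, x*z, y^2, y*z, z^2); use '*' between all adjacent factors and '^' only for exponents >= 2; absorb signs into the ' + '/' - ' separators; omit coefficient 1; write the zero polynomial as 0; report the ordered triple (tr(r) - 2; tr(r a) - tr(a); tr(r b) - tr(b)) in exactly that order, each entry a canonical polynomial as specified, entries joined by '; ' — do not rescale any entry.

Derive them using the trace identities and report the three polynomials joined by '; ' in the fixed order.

and trace(b^-1 a) = trace(a) * trace(b) - trace(a b) = x*y - z
and trace(b^-2 a) = trace(b^-1 a) * trace(b) - trace(b^-1 a b) = x*y^2 - y*z - x
trace(b^-1 a b^-2) = trace(b^-2 a) * trace(b) - trace(b^-2 a b) = x*y^3 - y^2*z - 2*x*y + z
and trace(b^-4 a) = trace(b^-1 a b^-2) * trace(b) - trace(b^-1 a b^-1) = x*y^4 - y^3*z - 3*x*y^2 + 2*y*z + x
and trace(a^2) = trace(a) * trace(a) - trace(1) = x^2 - 2
trace(a^2 b) = trace(a) * trace(b a) - trace(b) = x*z - y
next, trace(b^-1 a^2) = trace(a^2) * trace(b) - trace(a^2 b) = x^2*y - x*z - y
trace(a^2 b^-2) = trace(b^-1 a^2) * trace(b) - trace(b^-1 a^2 b) = x^2*y^2 - x*y*z - x^2 - y^2 + 2
and trace(b^-1 a^2 b^-2) = trace(a^2 b^-2) * trace(b) - trace(a^2 b^-1) = x^2*y^3 - x*y^2*z - 2*x^2*y - y^3 + x*z + 3*y
next, trace(b^-4 a^2) = trace(b^-1 a^2 b^-2) * trace(b) - trace(b^-1 a^2 b^-1) = x^2*y^4 - x*y^3*z - 3*x^2*y^2 - y^4 + 2*x*y*z + x^2 + 4*y^2 - 2
assemble the triple (trace(r) - 2; trace(r a) - x; trace(r b) - y)

x*y^4 - y^3*z - 3*x*y^2 + 2*y*z + x - 2; x^2*y^4 - x*y^3*z - 3*x^2*y^2 - y^4 + 2*x*y*z + x^2 + 4*y^2 - x - 2; x*y^3 - y^2*z - 2*x*y - y + z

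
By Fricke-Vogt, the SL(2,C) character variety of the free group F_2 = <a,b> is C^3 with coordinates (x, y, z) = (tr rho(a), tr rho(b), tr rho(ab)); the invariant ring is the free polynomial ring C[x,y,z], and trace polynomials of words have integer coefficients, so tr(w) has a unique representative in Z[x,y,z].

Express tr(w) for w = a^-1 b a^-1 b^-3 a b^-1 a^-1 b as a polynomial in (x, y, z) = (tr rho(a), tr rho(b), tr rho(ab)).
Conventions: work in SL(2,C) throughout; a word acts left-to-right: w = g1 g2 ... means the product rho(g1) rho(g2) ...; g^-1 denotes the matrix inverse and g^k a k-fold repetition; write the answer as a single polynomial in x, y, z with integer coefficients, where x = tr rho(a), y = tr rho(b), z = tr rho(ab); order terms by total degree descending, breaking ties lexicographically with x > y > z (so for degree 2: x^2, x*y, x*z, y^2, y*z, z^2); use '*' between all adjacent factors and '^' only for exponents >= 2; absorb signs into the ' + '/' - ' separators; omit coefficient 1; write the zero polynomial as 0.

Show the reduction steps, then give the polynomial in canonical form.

tr(a b a) = tr(a)*tr(b a) - tr(b) = x*z - y
and tr(a b a b) = tr(a b)*tr(a b) - tr(1)   [split at repeated a] = z^2 - 2
next, tr(b a b^-1 a) = tr(a b a)*tr(b) - tr(a b a b) = x*y*z - y^2 - z^2 + 2
and tr(a b^-1 a^-1 b) = tr(b a b^-1)*tr(a) - tr(b a b^-1 a) = -x*y*z + x^2 + y^2 + z^2 - 2
tr(a^3 b) = tr(a)*tr(a b a) - tr(a b) = x^2*z - x*y - z
tr(a^2) = tr(a)*tr(a) - tr(1) = x^2 - 2
tr(a^3) = tr(a)*tr(a^2) - tr(a) = x^3 - 3*x
tr(a^2 b^2 a) = tr(b)*tr(a^3 b) - tr(a^3) = x^2*y*z - x^3 - x*y^2 - y*z + 3*x
tr(b a b) = tr(b)*tr(a b) - tr(a) = y*z - x
next, tr(a b a^2 b) = tr(a)*tr(b a b a) - tr(b a b) = x*z^2 - y*z - x
and tr(a^2 b^2 a b) = tr(b)*tr(a b a^2 b) - tr(a b a^2) = x*y*z^2 - x^2*z - y^2*z + z
next, tr(a b^2 a b^-1 a) = tr(a^2 b^2 a)*tr(b) - tr(a^2 b^2 a b) = x^2*y^2*z - x^3*y - x*y^3 - x*y*z^2 + x^2*z + 3*x*y - z
and tr(b a b^2 a) = tr(b)*tr(a b a b) - tr(a b a) = y*z^2 - x*z - y
and tr(b a b^2) = tr(b)*tr(a b^2) - tr(a b) = y^2*z - x*y - z
tr(a b a b^2 a) = tr(a)*tr(b a b^2 a) - tr(b a b^2) = x*y*z^2 - x^2*z - y^2*z + z
and tr(a b a b a b) = tr(b a)*tr(b a b a) - tr(b^-1 a^-1)   [split at repeated b] = z^3 - 3*z
tr(a b a b^2 a b) = tr(b)*tr(a b a b a b) - tr(a b a b a) = y*z^3 - x*z^2 - 2*y*z + x
next, tr(a b^2 a b^-1 a b) = tr(a b a b^2 a)*tr(b) - tr(a b a b^2 a b) = x*y^2*z^2 - x^2*y*z - y^3*z - y*z^3 + x*z^2 + 3*y*z - x
and tr(b^2 a b^-1 a b^-1 a) = tr(a b^2 a b^-1 a)*tr(b) - tr(a b^2 a b^-1 a b) = x^2*y^3*z - x^3*y^2 - x*y^4 - 2*x*y^2*z^2 + 2*x^2*y*z + y^3*z + y*z^3 + 3*x*y^2 - x*z^2 - 4*y*z + x
tr(b^-1 a b^-1 a^-1 b^2 a) = tr(b^2 a b^-1 a b^-1)*tr(a) - tr(b^2 a b^-1 a b^-1 a) = -x^2*y^3*z + x^3*y^2 + x*y^4 + 2*x*y^2*z^2 - x^2*y*z - y^3*z - y*z^3 - 4*x*y^2 + 4*y*z + x
tr(b a^-1 b^-1 a b^-1 a^-1 b) = tr(b^-1 a b^-1 a^-1 b^2)*tr(a) - tr(b^-1 a b^-1 a^-1 b^2 a) = x^2*y^3*z - x^3*y^2 - x*y^4 - 2*x*y^2*z^2 + y^3*z + y*z^3 + x^3 + 5*x*y^2 + x*z^2 - 4*y*z - 3*x
and tr(b a^2 b) = tr(b)*tr(a^2 b) - tr(a^2) = x*y*z - x^2 - y^2 + 2
tr(a^2 b a^-1 b) = tr(b a^2 b)*tr(a) - tr(b a^2 b a) = x^2*y*z - x^3 - x*y^2 - x*z^2 + y*z + 3*x
and tr(a b a^-1 b^-1 a) = tr(a^2 b a^-1)*tr(b) - tr(a^2 b a^-1 b) = -x^2*y*z + x^3 + x*y^2 + x*z^2 - 3*x
tr(b a^2 b a b a) = tr(a)*tr(b a b a b a) - tr(b a b a b) = x*z^3 - y*z^2 - 2*x*z + y
and tr(a b a b a^-1 b a) = tr(b a^2 b a b)*tr(a) - tr(b a^2 b a b a) = x^2*y*z^2 - x^3*z - x*y^2*z - x*z^3 + y*z^2 + 3*x*z - y
next, tr(b a b a b a b a) = tr(a b a b)*tr(a b a b) - tr(1)   [split at repeated a] = z^4 - 4*z^2 + 2
next, tr(a b a b a^-1 b a b) = tr(b a b a b a b)*tr(a) - tr(b a b a b a b a) = x*y*z^3 - x^2*z^2 - z^4 - 2*x*y*z + x^2 + 4*z^2 - 2
next, tr(a b^-1 a b a b a^-1 b) = tr(a b a b a^-1 b a)*tr(b) - tr(a b a b a^-1 b a b) = x^2*y^2*z^2 - x^3*y*z - x*y^3*z - 2*x*y*z^3 + x^2*z^2 + y^2*z^2 + z^4 + 5*x*y*z - x^2 - y^2 - 4*z^2 + 2
tr(b a b a^-1 b^-1 a b^-1 a) = tr(a b^-1 a b a b a^-1)*tr(b) - tr(a b^-1 a b a b a^-1 b) = -x^2*y^2*z^2 + x^3*y*z + x*y^3*z + 2*x*y*z^3 - x^2*z^2 - y^2*z^2 - z^4 - 4*x*y*z + x^2 + 4*z^2 - 2
and tr(b a^-1 b^-1 a b^-1 a^-1 b a) = tr(b a b a^-1 b^-1 a b^-1)*tr(a) - tr(b a b a^-1 b^-1 a b^-1 a) = x^2*y^2*z^2 - 2*x^3*y*z - x*y^3*z - 2*x*y*z^3 + x^4 + x^2*y^2 + 2*x^2*z^2 + y^2*z^2 + z^4 + 4*x*y*z - 4*x^2 - 4*z^2 + 2
next, tr(b^-1 a b^-1 a^-1 b a^-1 b a^-1) = tr(b a^-1 b^-1 a b^-1 a^-1 b)*tr(a) - tr(b a^-1 b^-1 a b^-1 a^-1 b a) = x^3*y^3*z - x^4*y^2 - x^2*y^4 - 3*x^2*y^2*z^2 + 2*x^3*y*z + 2*x*y^3*z + 3*x*y*z^3 + 4*x^2*y^2 - x^2*z^2 - y^2*z^2 - z^4 - 8*x*y*z + x^2 + 4*z^2 - 2
next, tr(b a^-1) = tr(b)*tr(a) - tr(b a) = x*y - z
tr(a^-1 b a^-1) = tr(b a^-1)*tr(a) - tr(b) = x^2*y - x*z - y
next, tr(b^-2 a b^-1 a^-1 b a^-1 b a^-1) = tr(b^-1 a b^-1 a^-1 b a^-1 b a^-1)*tr(b) - tr(b^-1 a b^-1 a^-1 b a^-1 b a^-1 b) = x^3*y^4*z - x^4*y^3 - x^2*y^5 - 3*x^2*y^3*z^2 + 2*x^3*y^2*z + 2*x*y^4*z + 3*x*y^2*z^3 + 4*x^2*y^3 - x^2*y*z^2 - y^3*z^2 - y*z^4 - 8*x*y^2*z + 4*y*z^2 + x*z - y
and tr(a^-1 b a^-1 b^-3 a b^-1 a^-1 b) = tr(b^-2 a b^-1 a^-1 b a^-1 b a^-1)*tr(b) - tr(b^-2 a b^-1 a^-1 b a^-1 b a^-1 b) = x^3*y^5*z - x^4*y^4 - x^2*y^6 - 3*x^2*y^4*z^2 + x^3*y^3*z + 2*x*y^5*z + 3*x*y^3*z^3 + x^4*y^2 + 5*x^2*y^4 + 2*x^2*y^2*z^2 - y^4*z^2 - y^2*z^4 - 2*x^3*y*z - 10*x*y^3*z - 3*x*y*z^3 - 4*x^2*y^2 + x^2*z^2 + 5*y^2*z^2 + z^4 + 9*x*y*z - x^2 - y^2 - 4*z^2 + 2

x^3*y^5*z - x^4*y^4 - x^2*y^6 - 3*x^2*y^4*z^2 + x^3*y^3*z + 2*x*y^5*z + 3*x*y^3*z^3 + x^4*y^2 + 5*x^2*y^4 + 2*x^2*y^2*z^2 - y^4*z^2 - y^2*z^4 - 2*x^3*y*z - 10*x*y^3*z - 3*x*y*z^3 - 4*x^2*y^2 + x^2*z^2 + 5*y^2*z^2 + z^4 + 9*x*y*z - x^2 - y^2 - 4*z^2 + 2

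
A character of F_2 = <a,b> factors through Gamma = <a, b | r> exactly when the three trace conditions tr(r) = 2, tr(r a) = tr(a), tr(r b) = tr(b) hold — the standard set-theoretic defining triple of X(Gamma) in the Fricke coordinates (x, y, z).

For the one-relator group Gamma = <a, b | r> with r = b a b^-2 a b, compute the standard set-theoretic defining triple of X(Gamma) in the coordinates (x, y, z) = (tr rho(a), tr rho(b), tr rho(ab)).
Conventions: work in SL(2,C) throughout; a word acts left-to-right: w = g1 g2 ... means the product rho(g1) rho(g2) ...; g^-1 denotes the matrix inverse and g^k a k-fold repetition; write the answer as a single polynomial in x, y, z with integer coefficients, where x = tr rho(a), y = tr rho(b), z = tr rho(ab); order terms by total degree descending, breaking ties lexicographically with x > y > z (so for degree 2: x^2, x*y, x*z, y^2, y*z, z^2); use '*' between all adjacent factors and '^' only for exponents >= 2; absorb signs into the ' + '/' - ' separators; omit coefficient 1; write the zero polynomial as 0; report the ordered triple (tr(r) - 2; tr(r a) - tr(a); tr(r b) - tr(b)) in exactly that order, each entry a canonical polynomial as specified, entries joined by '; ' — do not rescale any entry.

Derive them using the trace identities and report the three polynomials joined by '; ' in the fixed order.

x*y^3*z - x^2*y^2 - y^4 - y^2*z^2 + x^2 + 4*y^2 - 4; x*y^2*z^2 - y^3*z - y*z^3 - x*y^2 - x*z^2 + 4*y*z; x*y^4*z - x^2*y^3 - y^5 - y^3*z^2 - x*y^2*z + x^2*y + 5*y^3 + y*z^2 + x*z - 6*y

tr(a^2 b) = tr(a)*tr(b a) - tr(b) = x*z - y
tr(a^2) = tr(a)*tr(a) - tr(1) = x^2 - 2
tr(a b^2 a) = tr(b)*tr(a^2 b) - tr(a^2) = x*y*z - x^2 - y^2 + 2
tr(a b a b) = tr(b a)*tr(b a) - tr(1)   [split at repeated b] = z^2 - 2
tr(a b^2 a b) = tr(b)*tr(a b a b) - tr(a b a) = y*z^2 - x*z - y
tr(a b^2 a b^-1) = tr(a b^2 a)*tr(b) - tr(a b^2 a b) = x*y^2*z - x^2*y - y^3 - y*z^2 + x*z + 3*y
tr(b a b^-2 a b) = tr(a b^2 a b^-1)*tr(b) - tr(a b^2 a) = x*y^3*z - x^2*y^2 - y^4 - y^2*z^2 + x^2 + 4*y^2 - 2
tr(b a b) = tr(b)*tr(a b) - tr(a)   [square of b] = y*z - x
tr(a b a b a) = tr(a)*tr(b a b a) - tr(b a b)   [square of a] = x*z^2 - y*z - x
tr(a b a b a b) = tr(b a)*tr(b a b a) - tr(b^-1 a^-1)   [split at a repeated b] = z^3 - 3*z
tr(b^-1 a b a b a) = tr(a b a b a)*tr(b) - tr(a b a b a b)   [inverse elimination on b] = x*y*z^2 - y^2*z - z^3 - x*y + 3*z
tr(b a b^-2 a b a) = tr(b^-1 a b a b a)*tr(b) - tr(b^-1 a b a b a b)   [inverse elimination on b] = x*y^2*z^2 - y^3*z - y*z^3 - x*y^2 - x*z^2 + 4*y*z + x
tr(b^3 a) = tr(b)*tr(a b^2) - tr(a b)   [square of b] = y^2*z - x*y - z
tr(b^2) = tr(b)*tr(b) - tr(1)   [square of b] = y^2 - 2
tr(b^3) = tr(b)*tr(b^2) - tr(b)   [square of b] = y^3 - 3*y
tr(a b^3 a) = tr(a)*tr(b^3 a) - tr(b^3)   [square of a] = x*y^2*z - x^2*y - y^3 - x*z + 3*y
tr(a b^3 a b) = tr(b)*tr(b a b a b) - tr(b a b a)   [square of b] = y^2*z^2 - x*y*z - y^2 - z^2 + 2
tr(b^-1 a b^3 a) = tr(a b^3 a)*tr(b) - tr(a b^3 a b)   [inverse elimination on b] = x*y^3*z - x^2*y^2 - y^4 - y^2*z^2 + 4*y^2 + z^2 - 2
tr(b a b^-2 a b^2) = tr(b^-1 a b^3 a)*tr(b) - tr(b^-1 a b^3 a b)   [inverse elimination on b] = x*y^4*z - x^2*y^3 - y^5 - y^3*z^2 - x*y^2*z + x^2*y + 5*y^3 + y*z^2 + x*z - 5*y
assemble the triple (tr(r) - 2; tr(r a) - x; tr(r b) - y)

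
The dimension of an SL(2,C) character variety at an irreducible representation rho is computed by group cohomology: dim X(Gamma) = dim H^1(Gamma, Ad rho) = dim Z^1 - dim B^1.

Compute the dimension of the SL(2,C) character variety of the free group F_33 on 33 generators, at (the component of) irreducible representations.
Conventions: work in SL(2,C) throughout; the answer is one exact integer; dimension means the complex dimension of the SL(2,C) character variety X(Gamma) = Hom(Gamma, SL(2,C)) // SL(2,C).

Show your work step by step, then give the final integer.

96

Gamma = F_33 has 33 generators and no relators.
A cocycle picks one sl_2 vector per generator freely, giving dim Z^1 = 3*33 = 99.
At an irreducible rho the centralizer of the image in sl_2 is 0, so the coboundary map sl_2 -> Z^1 is injective: dim B^1 = 3.
dim X = dim H^1 = dim Z^1 - dim B^1 = 99 - 3 = 96.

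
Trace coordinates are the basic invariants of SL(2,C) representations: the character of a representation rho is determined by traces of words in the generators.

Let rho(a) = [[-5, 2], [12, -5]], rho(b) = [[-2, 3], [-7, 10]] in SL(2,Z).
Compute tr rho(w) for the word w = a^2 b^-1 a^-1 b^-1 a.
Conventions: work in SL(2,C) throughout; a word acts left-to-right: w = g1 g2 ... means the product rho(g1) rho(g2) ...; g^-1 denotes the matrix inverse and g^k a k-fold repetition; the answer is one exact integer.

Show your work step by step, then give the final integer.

rho(a) = [[-5, 2], [12, -5]]
... * rho(a) = [[-5, 2], [12, -5]]  ->  [[49, -20], [-120, 49]]
... * rho(b^-1) = [[10, -3], [7, -2]]  ->  [[350, -107], [-857, 262]]
... * rho(a^-1) = [[-5, -2], [-12, -5]]  ->  [[-466, -165], [1141, 404]]
... * rho(b^-1) = [[10, -3], [7, -2]]  ->  [[-5815, 1728], [14238, -4231]]
... * rho(a) = [[-5, 2], [12, -5]]  ->  [[49811, -20270], [-121962, 49631]]
tr = 49811 + 49631 = 99442

99442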